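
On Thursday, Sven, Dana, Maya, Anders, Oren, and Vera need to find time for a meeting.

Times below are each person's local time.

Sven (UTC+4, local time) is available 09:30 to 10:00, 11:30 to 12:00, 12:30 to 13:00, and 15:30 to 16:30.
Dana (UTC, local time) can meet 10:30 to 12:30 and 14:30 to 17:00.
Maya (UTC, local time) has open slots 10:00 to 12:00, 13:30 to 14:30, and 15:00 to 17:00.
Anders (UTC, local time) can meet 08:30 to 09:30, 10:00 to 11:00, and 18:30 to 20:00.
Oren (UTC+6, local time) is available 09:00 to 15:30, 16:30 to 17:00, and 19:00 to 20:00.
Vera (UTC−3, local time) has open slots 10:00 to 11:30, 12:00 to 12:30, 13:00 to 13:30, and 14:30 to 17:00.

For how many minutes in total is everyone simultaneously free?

0 minutes

Sven → UTC: 05:30–06:00, 07:30–08:00, 08:30–09:00, 11:30–12:30.
Dana → UTC: 10:30–12:30, 14:30–17:00.
Maya → UTC: 10:00–12:00, 13:30–14:30, 15:00–17:00.
Anders → UTC: 08:30–09:30, 10:00–11:00, 18:30–20:00.
Oren → UTC: 03:00–09:30, 10:30–11:00, 13:00–14:00.
Vera → UTC: 13:00–14:30, 15:00–15:30, 16:00–16:30, 17:30–20:00.
Sven ∩ Dana: 11:30–12:30.
Sven ∩ Dana ∩ Maya: 11:30–12:00.
Sven ∩ Dana ∩ Maya ∩ Anders: (none).
Sven ∩ Dana ∩ Maya ∩ Anders ∩ Oren: (none).
Sven ∩ Dana ∩ Maya ∩ Anders ∩ Oren ∩ Vera: (none).
Total common minutes: 0.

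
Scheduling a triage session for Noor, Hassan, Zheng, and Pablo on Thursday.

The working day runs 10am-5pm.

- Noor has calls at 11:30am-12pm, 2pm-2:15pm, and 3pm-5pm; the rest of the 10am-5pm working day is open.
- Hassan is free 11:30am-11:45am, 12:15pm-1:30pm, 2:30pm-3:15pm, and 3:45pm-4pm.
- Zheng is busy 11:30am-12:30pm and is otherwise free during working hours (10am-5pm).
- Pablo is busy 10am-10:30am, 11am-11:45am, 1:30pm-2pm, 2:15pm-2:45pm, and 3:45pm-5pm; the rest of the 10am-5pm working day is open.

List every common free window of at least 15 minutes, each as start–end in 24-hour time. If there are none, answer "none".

Noor free within 10:00–17:00: 10:00–11:30, 12:00–14:00, 14:15–15:00.
Zheng free within 10:00–17:00: 10:00–11:30, 12:30–17:00.
Pablo free within 10:00–17:00: 10:30–11:00, 11:45–13:30, 14:00–14:15, 14:45–15:45.
Noor ∩ Hassan: 12:15–13:30, 14:30–15:00.
Noor ∩ Hassan ∩ Zheng: 12:30–13:30, 14:30–15:00.
Noor ∩ Hassan ∩ Zheng ∩ Pablo: 12:30–13:30, 14:45–15:00.
Windows ≥ 15 min: 12:30–13:30, 14:45–15:00.

12:30–13:30, 14:45–15:00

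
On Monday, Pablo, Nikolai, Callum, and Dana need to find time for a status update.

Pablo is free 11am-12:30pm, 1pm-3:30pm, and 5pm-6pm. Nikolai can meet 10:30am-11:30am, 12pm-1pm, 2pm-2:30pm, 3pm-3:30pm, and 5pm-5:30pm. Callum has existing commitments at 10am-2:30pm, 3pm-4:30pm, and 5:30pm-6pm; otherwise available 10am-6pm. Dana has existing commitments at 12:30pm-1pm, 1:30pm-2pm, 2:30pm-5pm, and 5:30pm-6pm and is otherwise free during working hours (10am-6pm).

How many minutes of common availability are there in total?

Callum free within 10:00–18:00: 14:30–15:00, 16:30–17:30.
Dana free within 10:00–18:00: 10:00–12:30, 13:00–13:30, 14:00–14:30, 17:00–17:30.
Pablo ∩ Nikolai: 11:00–11:30, 12:00–12:30, 14:00–14:30, 15:00–15:30, 17:00–17:30.
Pablo ∩ Nikolai ∩ Callum: 17:00–17:30.
Pablo ∩ Nikolai ∩ Callum ∩ Dana: 17:00–17:30.
Total common minutes: 30.

30 minutes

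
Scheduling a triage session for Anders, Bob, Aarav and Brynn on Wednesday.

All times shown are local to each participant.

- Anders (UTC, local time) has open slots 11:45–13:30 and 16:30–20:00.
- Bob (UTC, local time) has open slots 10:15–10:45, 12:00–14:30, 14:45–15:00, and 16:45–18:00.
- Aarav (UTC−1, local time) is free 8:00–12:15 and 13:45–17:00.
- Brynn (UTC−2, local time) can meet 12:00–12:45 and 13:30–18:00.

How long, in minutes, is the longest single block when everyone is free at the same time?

Anders → UTC: 11:45–13:30, 16:30–20:00.
Bob → UTC: 10:15–10:45, 12:00–14:30, 14:45–15:00, 16:45–18:00.
Aarav → UTC: 09:00–13:15, 14:45–18:00.
Brynn → UTC: 14:00–14:45, 15:30–20:00.
Anders ∩ Bob: 12:00–13:30, 16:45–18:00.
Anders ∩ Bob ∩ Aarav: 12:00–13:15, 16:45–18:00.
Anders ∩ Bob ∩ Aarav ∩ Brynn: 16:45–18:00.
Single common window of 75 minutes.

75 minutes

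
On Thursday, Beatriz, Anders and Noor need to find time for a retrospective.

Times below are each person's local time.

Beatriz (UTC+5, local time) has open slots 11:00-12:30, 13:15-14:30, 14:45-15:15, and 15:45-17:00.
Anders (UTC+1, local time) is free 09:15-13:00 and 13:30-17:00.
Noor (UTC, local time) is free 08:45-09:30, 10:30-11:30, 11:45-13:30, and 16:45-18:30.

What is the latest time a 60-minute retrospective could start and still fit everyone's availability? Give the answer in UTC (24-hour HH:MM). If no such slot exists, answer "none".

none

Beatriz → UTC: 06:00–07:30, 08:15–09:30, 09:45–10:15, 10:45–12:00.
Anders → UTC: 08:15–12:00, 12:30–16:00.
Noor → UTC: 08:45–09:30, 10:30–11:30, 11:45–13:30, 16:45–18:30.
Beatriz ∩ Anders: 08:15–09:30, 09:45–10:15, 10:45–12:00.
Beatriz ∩ Anders ∩ Noor: 08:45–09:30, 10:45–11:30, 11:45–12:00.
Windows ≥ 60 min: (none).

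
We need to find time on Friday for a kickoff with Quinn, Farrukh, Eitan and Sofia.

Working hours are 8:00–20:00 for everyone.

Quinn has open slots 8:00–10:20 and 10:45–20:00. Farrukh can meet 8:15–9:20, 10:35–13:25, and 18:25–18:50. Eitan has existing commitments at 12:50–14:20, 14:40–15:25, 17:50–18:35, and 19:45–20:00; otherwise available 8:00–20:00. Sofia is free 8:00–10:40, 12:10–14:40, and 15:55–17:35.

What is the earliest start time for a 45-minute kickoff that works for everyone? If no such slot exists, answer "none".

08:15

Eitan free within 08:00–20:00: 08:00–12:50, 14:20–14:40, 15:25–17:50, 18:35–19:45.
Quinn ∩ Farrukh: 08:15–09:20, 10:45–13:25, 18:25–18:50.
Quinn ∩ Farrukh ∩ Eitan: 08:15–09:20, 10:45–12:50, 18:35–18:50.
Quinn ∩ Farrukh ∩ Eitan ∩ Sofia: 08:15–09:20, 12:10–12:50.
Windows ≥ 45 min: 08:15–09:20.
Earliest such window starts at 08:15.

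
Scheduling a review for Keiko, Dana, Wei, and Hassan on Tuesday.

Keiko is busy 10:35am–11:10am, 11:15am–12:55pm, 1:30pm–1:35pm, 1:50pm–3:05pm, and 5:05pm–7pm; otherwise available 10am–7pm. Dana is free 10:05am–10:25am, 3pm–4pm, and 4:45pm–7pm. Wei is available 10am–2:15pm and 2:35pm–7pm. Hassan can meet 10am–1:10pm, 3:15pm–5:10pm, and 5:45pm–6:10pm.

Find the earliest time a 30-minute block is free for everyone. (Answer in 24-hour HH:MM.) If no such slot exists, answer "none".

Keiko free within 10:00–19:00: 10:00–10:35, 11:10–11:15, 12:55–13:30, 13:35–13:50, 15:05–17:05.
Keiko ∩ Dana: 10:05–10:25, 15:05–16:00, 16:45–17:05.
Keiko ∩ Dana ∩ Wei: 10:05–10:25, 15:05–16:00, 16:45–17:05.
Keiko ∩ Dana ∩ Wei ∩ Hassan: 10:05–10:25, 15:15–16:00, 16:45–17:05.
Windows ≥ 30 min: 15:15–16:00.
Earliest such window starts at 15:15.

15:15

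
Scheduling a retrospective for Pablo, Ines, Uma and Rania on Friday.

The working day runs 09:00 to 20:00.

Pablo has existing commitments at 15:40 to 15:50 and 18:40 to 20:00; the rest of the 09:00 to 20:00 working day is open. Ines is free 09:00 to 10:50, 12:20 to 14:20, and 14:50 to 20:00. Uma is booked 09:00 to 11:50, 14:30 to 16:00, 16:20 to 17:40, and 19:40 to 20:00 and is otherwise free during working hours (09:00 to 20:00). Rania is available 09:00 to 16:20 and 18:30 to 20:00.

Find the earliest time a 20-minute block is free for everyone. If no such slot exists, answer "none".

12:20

Pablo free within 09:00–20:00: 09:00–15:40, 15:50–18:40.
Uma free within 09:00–20:00: 11:50–14:30, 16:00–16:20, 17:40–19:40.
Pablo ∩ Ines: 09:00–10:50, 12:20–14:20, 14:50–15:40, 15:50–18:40.
Pablo ∩ Ines ∩ Uma: 12:20–14:20, 16:00–16:20, 17:40–18:40.
Pablo ∩ Ines ∩ Uma ∩ Rania: 12:20–14:20, 16:00–16:20, 18:30–18:40.
Windows ≥ 20 min: 12:20–14:20, 16:00–16:20.
Earliest such window starts at 12:20.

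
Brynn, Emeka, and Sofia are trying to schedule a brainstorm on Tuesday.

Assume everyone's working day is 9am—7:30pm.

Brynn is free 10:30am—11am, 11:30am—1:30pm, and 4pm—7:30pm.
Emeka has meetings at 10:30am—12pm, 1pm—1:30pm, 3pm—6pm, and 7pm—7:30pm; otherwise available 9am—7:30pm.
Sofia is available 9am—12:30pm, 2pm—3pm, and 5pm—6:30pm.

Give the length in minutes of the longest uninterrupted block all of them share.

Emeka free within 09:00–19:30: 09:00–10:30, 12:00–13:00, 13:30–15:00, 18:00–19:00.
Brynn ∩ Emeka: 12:00–13:00, 18:00–19:00.
Brynn ∩ Emeka ∩ Sofia: 12:00–12:30, 18:00–18:30.
Common window lengths: 30, 30 min; longest is 30.

30 minutes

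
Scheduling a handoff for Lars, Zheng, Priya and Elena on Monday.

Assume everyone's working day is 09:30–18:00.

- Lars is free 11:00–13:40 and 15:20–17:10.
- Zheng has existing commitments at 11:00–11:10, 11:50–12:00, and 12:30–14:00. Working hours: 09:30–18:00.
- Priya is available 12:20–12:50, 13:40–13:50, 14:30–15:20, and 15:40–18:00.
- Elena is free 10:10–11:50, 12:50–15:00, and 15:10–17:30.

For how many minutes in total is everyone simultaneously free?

90 minutes

Zheng free within 09:30–18:00: 09:30–11:00, 11:10–11:50, 12:00–12:30, 14:00–18:00.
Lars ∩ Zheng: 11:10–11:50, 12:00–12:30, 15:20–17:10.
Lars ∩ Zheng ∩ Priya: 12:20–12:30, 15:40–17:10.
Lars ∩ Zheng ∩ Priya ∩ Elena: 15:40–17:10.
Total common minutes: 90.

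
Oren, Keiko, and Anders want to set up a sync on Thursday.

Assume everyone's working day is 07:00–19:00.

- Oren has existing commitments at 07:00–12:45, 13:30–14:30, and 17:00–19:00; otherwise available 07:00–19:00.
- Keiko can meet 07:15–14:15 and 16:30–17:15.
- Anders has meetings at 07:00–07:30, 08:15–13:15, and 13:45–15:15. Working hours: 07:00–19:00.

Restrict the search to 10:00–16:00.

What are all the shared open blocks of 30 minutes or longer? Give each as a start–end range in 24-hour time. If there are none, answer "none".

none

Oren free within 07:00–19:00: 12:45–13:30, 14:30–17:00.
Anders free within 07:00–19:00: 07:30–08:15, 13:15–13:45, 15:15–19:00.
Oren ∩ Keiko: 12:45–13:30, 16:30–17:00.
Oren ∩ Keiko ∩ Anders: 13:15–13:30, 16:30–17:00.
Restricted to 10:00–16:00: 13:15–13:30.
Windows ≥ 30 min: (none).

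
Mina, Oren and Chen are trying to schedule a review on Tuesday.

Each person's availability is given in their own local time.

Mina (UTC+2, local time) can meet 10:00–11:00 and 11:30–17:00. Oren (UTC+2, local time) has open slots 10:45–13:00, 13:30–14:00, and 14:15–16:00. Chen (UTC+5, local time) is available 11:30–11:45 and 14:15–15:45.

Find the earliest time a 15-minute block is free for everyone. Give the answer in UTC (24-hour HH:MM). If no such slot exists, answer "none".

Mina → UTC: 08:00–09:00, 09:30–15:00.
Oren → UTC: 08:45–11:00, 11:30–12:00, 12:15–14:00.
Chen → UTC: 06:30–06:45, 09:15–10:45.
Mina ∩ Oren: 08:45–09:00, 09:30–11:00, 11:30–12:00, 12:15–14:00.
Mina ∩ Oren ∩ Chen: 09:30–10:45.
Windows ≥ 15 min: 09:30–10:45.
Earliest such window starts at 09:30.

09:30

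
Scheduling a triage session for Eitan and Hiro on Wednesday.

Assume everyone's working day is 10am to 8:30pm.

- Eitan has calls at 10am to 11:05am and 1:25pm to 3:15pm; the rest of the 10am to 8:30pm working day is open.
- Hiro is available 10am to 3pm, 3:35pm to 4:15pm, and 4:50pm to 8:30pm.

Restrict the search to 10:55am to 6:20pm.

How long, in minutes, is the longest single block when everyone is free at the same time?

Eitan free within 10:00–20:30: 11:05–13:25, 15:15–20:30.
Eitan ∩ Hiro: 11:05–13:25, 15:35–16:15, 16:50–20:30.
Restricted to 10:55–18:20: 11:05–13:25, 15:35–16:15, 16:50–18:20.
Common window lengths: 140, 40, 90 min; longest is 140.

140 minutes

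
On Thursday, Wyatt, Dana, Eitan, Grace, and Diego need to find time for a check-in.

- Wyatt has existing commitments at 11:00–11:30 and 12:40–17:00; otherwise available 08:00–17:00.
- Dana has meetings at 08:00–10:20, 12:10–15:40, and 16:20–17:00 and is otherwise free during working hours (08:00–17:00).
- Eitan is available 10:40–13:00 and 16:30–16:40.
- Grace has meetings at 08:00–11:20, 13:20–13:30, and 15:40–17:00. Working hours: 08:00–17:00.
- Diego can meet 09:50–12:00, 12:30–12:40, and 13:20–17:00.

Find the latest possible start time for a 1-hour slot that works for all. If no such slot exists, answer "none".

Wyatt free within 08:00–17:00: 08:00–11:00, 11:30–12:40.
Dana free within 08:00–17:00: 10:20–12:10, 15:40–16:20.
Grace free within 08:00–17:00: 11:20–13:20, 13:30–15:40.
Wyatt ∩ Dana: 10:20–11:00, 11:30–12:10.
Wyatt ∩ Dana ∩ Eitan: 10:40–11:00, 11:30–12:10.
Wyatt ∩ Dana ∩ Eitan ∩ Grace: 11:30–12:10.
Wyatt ∩ Dana ∩ Eitan ∩ Grace ∩ Diego: 11:30–12:00.
Windows ≥ 60 min: (none).

none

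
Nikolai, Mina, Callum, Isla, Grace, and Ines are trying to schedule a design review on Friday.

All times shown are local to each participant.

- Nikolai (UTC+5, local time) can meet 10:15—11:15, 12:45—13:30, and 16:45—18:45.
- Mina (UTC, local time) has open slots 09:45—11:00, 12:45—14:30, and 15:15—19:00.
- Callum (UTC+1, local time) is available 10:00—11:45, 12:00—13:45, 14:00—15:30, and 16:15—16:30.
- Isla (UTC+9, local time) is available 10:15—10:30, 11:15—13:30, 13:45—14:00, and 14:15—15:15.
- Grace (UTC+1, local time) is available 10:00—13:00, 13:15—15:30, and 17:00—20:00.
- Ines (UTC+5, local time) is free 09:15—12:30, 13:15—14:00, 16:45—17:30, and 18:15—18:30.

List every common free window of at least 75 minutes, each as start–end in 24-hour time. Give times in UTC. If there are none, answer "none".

Nikolai → UTC: 05:15–06:15, 07:45–08:30, 11:45–13:45.
Mina → UTC: 09:45–11:00, 12:45–14:30, 15:15–19:00.
Callum → UTC: 09:00–10:45, 11:00–12:45, 13:00–14:30, 15:15–15:30.
Isla → UTC: 01:15–01:30, 02:15–04:30, 04:45–05:00, 05:15–06:15.
Grace → UTC: 09:00–12:00, 12:15–14:30, 16:00–19:00.
Ines → UTC: 04:15–07:30, 08:15–09:00, 11:45–12:30, 13:15–13:30.
Nikolai ∩ Mina: 12:45–13:45.
Nikolai ∩ Mina ∩ Callum: 13:00–13:45.
Nikolai ∩ Mina ∩ Callum ∩ Isla: (none).
Nikolai ∩ Mina ∩ Callum ∩ Isla ∩ Grace: (none).
Nikolai ∩ Mina ∩ Callum ∩ Isla ∩ Grace ∩ Ines: (none).
Windows ≥ 75 min: (none).

none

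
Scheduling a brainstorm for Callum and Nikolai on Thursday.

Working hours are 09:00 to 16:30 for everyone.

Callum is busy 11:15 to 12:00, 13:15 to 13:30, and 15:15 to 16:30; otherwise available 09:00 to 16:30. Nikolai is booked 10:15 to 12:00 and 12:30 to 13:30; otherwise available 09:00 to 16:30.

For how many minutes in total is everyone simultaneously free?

Callum free within 09:00–16:30: 09:00–11:15, 12:00–13:15, 13:30–15:15.
Nikolai free within 09:00–16:30: 09:00–10:15, 12:00–12:30, 13:30–16:30.
Callum ∩ Nikolai: 09:00–10:15, 12:00–12:30, 13:30–15:15.
Total common minutes: 75 + 30 + 105 = 210.

210 minutes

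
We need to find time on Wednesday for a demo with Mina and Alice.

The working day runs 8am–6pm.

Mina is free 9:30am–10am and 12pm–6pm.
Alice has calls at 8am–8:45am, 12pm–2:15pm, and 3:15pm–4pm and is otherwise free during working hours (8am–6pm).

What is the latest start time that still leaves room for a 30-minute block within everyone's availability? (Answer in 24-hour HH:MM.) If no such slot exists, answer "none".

Alice free within 08:00–18:00: 08:45–12:00, 14:15–15:15, 16:00–18:00.
Mina ∩ Alice: 09:30–10:00, 14:15–15:15, 16:00–18:00.
Windows ≥ 30 min: 09:30–10:00, 14:15–15:15, 16:00–18:00.
Latest start in the last window 16:00–18:00 is 18:00 − 30 min = 17:30.

17:30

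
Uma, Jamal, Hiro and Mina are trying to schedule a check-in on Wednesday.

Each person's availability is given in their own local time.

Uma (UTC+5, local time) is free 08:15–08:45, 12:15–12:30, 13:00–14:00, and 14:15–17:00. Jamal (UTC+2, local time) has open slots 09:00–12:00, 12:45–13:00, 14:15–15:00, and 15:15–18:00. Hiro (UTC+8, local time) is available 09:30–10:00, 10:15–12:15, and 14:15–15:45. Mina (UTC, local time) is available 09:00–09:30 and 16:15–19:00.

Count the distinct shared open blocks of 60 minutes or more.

Uma → UTC: 03:15–03:45, 07:15–07:30, 08:00–09:00, 09:15–12:00.
Jamal → UTC: 07:00–10:00, 10:45–11:00, 12:15–13:00, 13:15–16:00.
Hiro → UTC: 01:30–02:00, 02:15–04:15, 06:15–07:45.
Mina → UTC: 09:00–09:30, 16:15–19:00.
Uma ∩ Jamal: 07:15–07:30, 08:00–09:00, 09:15–10:00, 10:45–11:00.
Uma ∩ Jamal ∩ Hiro: 07:15–07:30.
Uma ∩ Jamal ∩ Hiro ∩ Mina: (none).
Windows ≥ 60 min: (none).
That's 0 windows.

0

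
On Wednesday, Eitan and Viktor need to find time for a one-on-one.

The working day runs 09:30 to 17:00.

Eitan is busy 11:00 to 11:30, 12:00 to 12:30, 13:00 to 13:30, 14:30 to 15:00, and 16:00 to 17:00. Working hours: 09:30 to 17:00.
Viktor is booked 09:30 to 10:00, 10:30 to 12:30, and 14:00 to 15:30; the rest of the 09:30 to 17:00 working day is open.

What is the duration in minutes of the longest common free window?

30 minutes

Eitan free within 09:30–17:00: 09:30–11:00, 11:30–12:00, 12:30–13:00, 13:30–14:30, 15:00–16:00.
Viktor free within 09:30–17:00: 10:00–10:30, 12:30–14:00, 15:30–17:00.
Eitan ∩ Viktor: 10:00–10:30, 12:30–13:00, 13:30–14:00, 15:30–16:00.
Common window lengths: 30, 30, 30, 30 min; longest is 30.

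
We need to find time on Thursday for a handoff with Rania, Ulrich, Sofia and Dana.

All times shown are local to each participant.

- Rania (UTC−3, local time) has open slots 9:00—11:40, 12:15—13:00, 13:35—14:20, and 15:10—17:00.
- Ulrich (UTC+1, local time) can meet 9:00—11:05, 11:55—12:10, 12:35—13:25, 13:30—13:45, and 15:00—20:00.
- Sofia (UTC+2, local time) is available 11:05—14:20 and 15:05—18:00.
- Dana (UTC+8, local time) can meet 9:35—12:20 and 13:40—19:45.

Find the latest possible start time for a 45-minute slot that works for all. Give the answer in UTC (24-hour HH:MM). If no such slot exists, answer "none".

Rania → UTC: 12:00–14:40, 15:15–16:00, 16:35–17:20, 18:10–20:00.
Ulrich → UTC: 08:00–10:05, 10:55–11:10, 11:35–12:25, 12:30–12:45, 14:00–19:00.
Sofia → UTC: 09:05–12:20, 13:05–16:00.
Dana → UTC: 01:35–04:20, 05:40–11:45.
Rania ∩ Ulrich: 12:00–12:25, 12:30–12:45, 14:00–14:40, 15:15–16:00, 16:35–17:20, 18:10–19:00.
Rania ∩ Ulrich ∩ Sofia: 12:00–12:20, 14:00–14:40, 15:15–16:00.
Rania ∩ Ulrich ∩ Sofia ∩ Dana: (none).
Windows ≥ 45 min: (none).

none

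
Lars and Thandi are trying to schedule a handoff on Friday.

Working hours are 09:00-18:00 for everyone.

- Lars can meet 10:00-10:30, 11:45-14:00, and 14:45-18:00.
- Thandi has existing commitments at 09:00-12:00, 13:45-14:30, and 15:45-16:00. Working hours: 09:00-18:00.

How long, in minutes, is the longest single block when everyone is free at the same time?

Thandi free within 09:00–18:00: 12:00–13:45, 14:30–15:45, 16:00–18:00.
Lars ∩ Thandi: 12:00–13:45, 14:45–15:45, 16:00–18:00.
Common window lengths: 105, 60, 120 min; longest is 120.

120 minutes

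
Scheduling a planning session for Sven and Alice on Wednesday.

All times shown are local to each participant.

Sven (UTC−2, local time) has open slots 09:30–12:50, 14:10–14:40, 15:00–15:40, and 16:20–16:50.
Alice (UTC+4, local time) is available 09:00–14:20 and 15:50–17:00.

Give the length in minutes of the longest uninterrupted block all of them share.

70 minutes

Sven → UTC: 11:30–14:50, 16:10–16:40, 17:00–17:40, 18:20–18:50.
Alice → UTC: 05:00–10:20, 11:50–13:00.
Sven ∩ Alice: 11:50–13:00.
Single common window of 70 minutes.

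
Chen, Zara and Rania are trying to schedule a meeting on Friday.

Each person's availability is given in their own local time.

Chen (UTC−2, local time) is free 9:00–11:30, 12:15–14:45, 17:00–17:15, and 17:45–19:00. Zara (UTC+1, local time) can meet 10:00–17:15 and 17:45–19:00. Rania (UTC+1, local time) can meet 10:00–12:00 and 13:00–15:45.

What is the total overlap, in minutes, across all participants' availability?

Chen → UTC: 11:00–13:30, 14:15–16:45, 19:00–19:15, 19:45–21:00.
Zara → UTC: 09:00–16:15, 16:45–18:00.
Rania → UTC: 09:00–11:00, 12:00–14:45.
Chen ∩ Zara: 11:00–13:30, 14:15–16:15.
Chen ∩ Zara ∩ Rania: 12:00–13:30, 14:15–14:45.
Total common minutes: 90 + 30 = 120.

120 minutes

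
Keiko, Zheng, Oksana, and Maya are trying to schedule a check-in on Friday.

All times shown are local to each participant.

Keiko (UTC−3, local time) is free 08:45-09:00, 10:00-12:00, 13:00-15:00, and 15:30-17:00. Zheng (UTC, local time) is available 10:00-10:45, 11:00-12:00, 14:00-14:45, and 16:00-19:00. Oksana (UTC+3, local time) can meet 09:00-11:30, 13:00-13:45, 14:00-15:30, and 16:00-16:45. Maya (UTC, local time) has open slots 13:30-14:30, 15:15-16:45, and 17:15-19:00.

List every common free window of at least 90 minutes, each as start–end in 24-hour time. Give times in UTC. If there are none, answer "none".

none

Keiko → UTC: 11:45–12:00, 13:00–15:00, 16:00–18:00, 18:30–20:00.
Zheng → UTC: 10:00–10:45, 11:00–12:00, 14:00–14:45, 16:00–19:00.
Oksana → UTC: 06:00–08:30, 10:00–10:45, 11:00–12:30, 13:00–13:45.
Maya → UTC: 13:30–14:30, 15:15–16:45, 17:15–19:00.
Keiko ∩ Zheng: 11:45–12:00, 14:00–14:45, 16:00–18:00, 18:30–19:00.
Keiko ∩ Zheng ∩ Oksana: 11:45–12:00.
Keiko ∩ Zheng ∩ Oksana ∩ Maya: (none).
Windows ≥ 90 min: (none).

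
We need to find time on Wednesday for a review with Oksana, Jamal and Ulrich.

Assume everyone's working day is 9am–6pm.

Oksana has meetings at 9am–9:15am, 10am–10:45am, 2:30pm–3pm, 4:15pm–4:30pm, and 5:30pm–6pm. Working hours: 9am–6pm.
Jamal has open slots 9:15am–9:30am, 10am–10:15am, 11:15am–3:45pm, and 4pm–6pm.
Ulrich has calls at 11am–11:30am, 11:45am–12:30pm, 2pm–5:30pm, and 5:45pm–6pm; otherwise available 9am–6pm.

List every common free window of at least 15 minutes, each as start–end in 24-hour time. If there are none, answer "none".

09:15–09:30, 11:30–11:45, 12:30–14:00

Oksana free within 09:00–18:00: 09:15–10:00, 10:45–14:30, 15:00–16:15, 16:30–17:30.
Ulrich free within 09:00–18:00: 09:00–11:00, 11:30–11:45, 12:30–14:00, 17:30–17:45.
Oksana ∩ Jamal: 09:15–09:30, 11:15–14:30, 15:00–15:45, 16:00–16:15, 16:30–17:30.
Oksana ∩ Jamal ∩ Ulrich: 09:15–09:30, 11:30–11:45, 12:30–14:00.
Windows ≥ 15 min: 09:15–09:30, 11:30–11:45, 12:30–14:00.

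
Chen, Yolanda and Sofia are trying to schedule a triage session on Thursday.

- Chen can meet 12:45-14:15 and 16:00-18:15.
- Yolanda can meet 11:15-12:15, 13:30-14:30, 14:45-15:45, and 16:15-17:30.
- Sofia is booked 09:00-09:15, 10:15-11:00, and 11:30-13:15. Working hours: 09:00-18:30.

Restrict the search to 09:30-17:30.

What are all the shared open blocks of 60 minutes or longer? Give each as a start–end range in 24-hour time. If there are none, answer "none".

Sofia free within 09:00–18:30: 09:15–10:15, 11:00–11:30, 13:15–18:30.
Chen ∩ Yolanda: 13:30–14:15, 16:15–17:30.
Chen ∩ Yolanda ∩ Sofia: 13:30–14:15, 16:15–17:30.
Restricted to 09:30–17:30: 13:30–14:15, 16:15–17:30.
Windows ≥ 60 min: 16:15–17:30.

16:15–17:30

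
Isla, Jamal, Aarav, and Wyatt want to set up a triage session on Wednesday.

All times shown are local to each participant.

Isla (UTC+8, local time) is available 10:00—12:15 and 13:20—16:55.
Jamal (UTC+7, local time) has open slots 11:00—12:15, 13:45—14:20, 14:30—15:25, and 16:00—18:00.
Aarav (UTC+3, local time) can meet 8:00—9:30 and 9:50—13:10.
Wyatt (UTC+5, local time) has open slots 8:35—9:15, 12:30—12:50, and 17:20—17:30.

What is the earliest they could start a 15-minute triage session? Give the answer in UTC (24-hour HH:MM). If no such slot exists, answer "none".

07:30

Isla → UTC: 02:00–04:15, 05:20–08:55.
Jamal → UTC: 04:00–05:15, 06:45–07:20, 07:30–08:25, 09:00–11:00.
Aarav → UTC: 05:00–06:30, 06:50–10:10.
Wyatt → UTC: 03:35–04:15, 07:30–07:50, 12:20–12:30.
Isla ∩ Jamal: 04:00–04:15, 06:45–07:20, 07:30–08:25.
Isla ∩ Jamal ∩ Aarav: 06:50–07:20, 07:30–08:25.
Isla ∩ Jamal ∩ Aarav ∩ Wyatt: 07:30–07:50.
Windows ≥ 15 min: 07:30–07:50.
Earliest such window starts at 07:30.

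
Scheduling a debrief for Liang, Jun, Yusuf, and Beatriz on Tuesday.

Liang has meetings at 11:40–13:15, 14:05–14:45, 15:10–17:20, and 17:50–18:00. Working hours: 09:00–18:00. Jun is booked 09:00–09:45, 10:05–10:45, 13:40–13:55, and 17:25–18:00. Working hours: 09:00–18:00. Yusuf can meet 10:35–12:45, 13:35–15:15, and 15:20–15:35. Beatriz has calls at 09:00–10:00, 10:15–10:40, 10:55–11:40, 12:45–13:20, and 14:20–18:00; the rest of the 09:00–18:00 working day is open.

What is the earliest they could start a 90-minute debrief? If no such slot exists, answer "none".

Liang free within 09:00–18:00: 09:00–11:40, 13:15–14:05, 14:45–15:10, 17:20–17:50.
Jun free within 09:00–18:00: 09:45–10:05, 10:45–13:40, 13:55–17:25.
Beatriz free within 09:00–18:00: 10:00–10:15, 10:40–10:55, 11:40–12:45, 13:20–14:20.
Liang ∩ Jun: 09:45–10:05, 10:45–11:40, 13:15–13:40, 13:55–14:05, 14:45–15:10, 17:20–17:25.
Liang ∩ Jun ∩ Yusuf: 10:45–11:40, 13:35–13:40, 13:55–14:05, 14:45–15:10.
Liang ∩ Jun ∩ Yusuf ∩ Beatriz: 10:45–10:55, 13:35–13:40, 13:55–14:05.
Windows ≥ 90 min: (none).

none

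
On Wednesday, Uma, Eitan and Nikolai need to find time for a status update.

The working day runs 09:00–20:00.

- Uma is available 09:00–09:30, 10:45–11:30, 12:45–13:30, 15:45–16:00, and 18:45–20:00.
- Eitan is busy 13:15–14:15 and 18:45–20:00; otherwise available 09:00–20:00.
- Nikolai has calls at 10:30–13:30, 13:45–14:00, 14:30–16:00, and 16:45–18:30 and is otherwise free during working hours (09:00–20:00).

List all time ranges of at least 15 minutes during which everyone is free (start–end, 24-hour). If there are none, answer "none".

09:00–09:30

Eitan free within 09:00–20:00: 09:00–13:15, 14:15–18:45.
Nikolai free within 09:00–20:00: 09:00–10:30, 13:30–13:45, 14:00–14:30, 16:00–16:45, 18:30–20:00.
Uma ∩ Eitan: 09:00–09:30, 10:45–11:30, 12:45–13:15, 15:45–16:00.
Uma ∩ Eitan ∩ Nikolai: 09:00–09:30.
Windows ≥ 15 min: 09:00–09:30.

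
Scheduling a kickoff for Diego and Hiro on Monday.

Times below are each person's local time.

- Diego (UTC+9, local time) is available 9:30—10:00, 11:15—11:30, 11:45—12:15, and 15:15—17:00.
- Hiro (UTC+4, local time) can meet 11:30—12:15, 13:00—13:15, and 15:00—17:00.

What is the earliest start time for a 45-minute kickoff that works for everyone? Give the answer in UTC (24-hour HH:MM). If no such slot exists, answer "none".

none

Diego → UTC: 00:30–01:00, 02:15–02:30, 02:45–03:15, 06:15–08:00.
Hiro → UTC: 07:30–08:15, 09:00–09:15, 11:00–13:00.
Diego ∩ Hiro: 07:30–08:00.
Windows ≥ 45 min: (none).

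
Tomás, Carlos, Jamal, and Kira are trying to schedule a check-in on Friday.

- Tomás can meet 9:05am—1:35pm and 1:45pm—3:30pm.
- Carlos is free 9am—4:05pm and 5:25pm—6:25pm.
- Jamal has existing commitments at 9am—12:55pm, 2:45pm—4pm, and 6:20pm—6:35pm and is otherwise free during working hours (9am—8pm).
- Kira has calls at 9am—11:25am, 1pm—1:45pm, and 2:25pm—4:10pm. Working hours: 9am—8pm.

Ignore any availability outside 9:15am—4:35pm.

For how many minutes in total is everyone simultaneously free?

45 minutes

Jamal free within 09:00–20:00: 12:55–14:45, 16:00–18:20, 18:35–20:00.
Kira free within 09:00–20:00: 11:25–13:00, 13:45–14:25, 16:10–20:00.
Tomás ∩ Carlos: 09:05–13:35, 13:45–15:30.
Tomás ∩ Carlos ∩ Jamal: 12:55–13:35, 13:45–14:45.
Tomás ∩ Carlos ∩ Jamal ∩ Kira: 12:55–13:00, 13:45–14:25.
Restricted to 09:15–16:35: 12:55–13:00, 13:45–14:25.
Total common minutes: 5 + 40 = 45.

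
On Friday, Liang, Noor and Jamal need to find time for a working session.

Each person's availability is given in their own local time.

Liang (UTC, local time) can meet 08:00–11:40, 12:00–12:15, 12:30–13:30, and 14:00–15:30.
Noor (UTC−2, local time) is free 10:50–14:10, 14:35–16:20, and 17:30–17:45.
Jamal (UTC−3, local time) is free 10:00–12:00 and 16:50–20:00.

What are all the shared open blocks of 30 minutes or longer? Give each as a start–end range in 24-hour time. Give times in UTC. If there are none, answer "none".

13:00–13:30, 14:00–15:00

Liang → UTC: 08:00–11:40, 12:00–12:15, 12:30–13:30, 14:00–15:30.
Noor → UTC: 12:50–16:10, 16:35–18:20, 19:30–19:45.
Jamal → UTC: 13:00–15:00, 19:50–23:00.
Liang ∩ Noor: 12:50–13:30, 14:00–15:30.
Liang ∩ Noor ∩ Jamal: 13:00–13:30, 14:00–15:00.
Windows ≥ 30 min: 13:00–13:30, 14:00–15:00.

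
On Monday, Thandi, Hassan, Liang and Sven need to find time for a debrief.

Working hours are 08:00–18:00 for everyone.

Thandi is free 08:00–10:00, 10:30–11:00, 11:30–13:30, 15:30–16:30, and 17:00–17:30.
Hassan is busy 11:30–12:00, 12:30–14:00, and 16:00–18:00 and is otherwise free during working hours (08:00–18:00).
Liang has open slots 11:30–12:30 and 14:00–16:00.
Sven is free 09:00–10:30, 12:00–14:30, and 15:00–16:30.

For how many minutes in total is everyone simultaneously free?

Hassan free within 08:00–18:00: 08:00–11:30, 12:00–12:30, 14:00–16:00.
Thandi ∩ Hassan: 08:00–10:00, 10:30–11:00, 12:00–12:30, 15:30–16:00.
Thandi ∩ Hassan ∩ Liang: 12:00–12:30, 15:30–16:00.
Thandi ∩ Hassan ∩ Liang ∩ Sven: 12:00–12:30, 15:30–16:00.
Total common minutes: 30 + 30 = 60.

60 minutes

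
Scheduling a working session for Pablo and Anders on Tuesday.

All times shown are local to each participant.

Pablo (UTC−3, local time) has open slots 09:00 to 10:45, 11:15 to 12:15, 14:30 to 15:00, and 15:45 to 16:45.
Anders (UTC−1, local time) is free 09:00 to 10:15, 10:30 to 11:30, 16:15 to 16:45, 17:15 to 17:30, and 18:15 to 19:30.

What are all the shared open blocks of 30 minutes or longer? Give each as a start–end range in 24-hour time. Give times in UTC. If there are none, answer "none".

12:00–12:30, 19:15–19:45

Pablo → UTC: 12:00–13:45, 14:15–15:15, 17:30–18:00, 18:45–19:45.
Anders → UTC: 10:00–11:15, 11:30–12:30, 17:15–17:45, 18:15–18:30, 19:15–20:30.
Pablo ∩ Anders: 12:00–12:30, 17:30–17:45, 19:15–19:45.
Windows ≥ 30 min: 12:00–12:30, 19:15–19:45.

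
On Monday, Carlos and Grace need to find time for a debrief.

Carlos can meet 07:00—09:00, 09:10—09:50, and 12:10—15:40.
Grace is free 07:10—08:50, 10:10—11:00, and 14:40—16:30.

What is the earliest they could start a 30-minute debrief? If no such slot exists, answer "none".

07:10

Carlos ∩ Grace: 07:10–08:50, 14:40–15:40.
Windows ≥ 30 min: 07:10–08:50, 14:40–15:40.
Earliest such window starts at 07:10.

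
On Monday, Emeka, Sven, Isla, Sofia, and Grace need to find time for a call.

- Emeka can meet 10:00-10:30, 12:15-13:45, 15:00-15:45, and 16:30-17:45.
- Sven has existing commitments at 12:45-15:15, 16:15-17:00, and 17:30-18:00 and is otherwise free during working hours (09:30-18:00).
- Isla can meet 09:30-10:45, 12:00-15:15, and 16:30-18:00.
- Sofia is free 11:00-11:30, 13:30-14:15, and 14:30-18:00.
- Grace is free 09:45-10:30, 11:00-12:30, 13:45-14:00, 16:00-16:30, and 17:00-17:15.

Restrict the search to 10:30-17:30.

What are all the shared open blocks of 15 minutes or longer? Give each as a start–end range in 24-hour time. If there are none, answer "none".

Sven free within 09:30–18:00: 09:30–12:45, 15:15–16:15, 17:00–17:30.
Emeka ∩ Sven: 10:00–10:30, 12:15–12:45, 15:15–15:45, 17:00–17:30.
Emeka ∩ Sven ∩ Isla: 10:00–10:30, 12:15–12:45, 17:00–17:30.
Emeka ∩ Sven ∩ Isla ∩ Sofia: 17:00–17:30.
Emeka ∩ Sven ∩ Isla ∩ Sofia ∩ Grace: 17:00–17:15.
Restricted to 10:30–17:30: 17:00–17:15.
Windows ≥ 15 min: 17:00–17:15.

17:00–17:15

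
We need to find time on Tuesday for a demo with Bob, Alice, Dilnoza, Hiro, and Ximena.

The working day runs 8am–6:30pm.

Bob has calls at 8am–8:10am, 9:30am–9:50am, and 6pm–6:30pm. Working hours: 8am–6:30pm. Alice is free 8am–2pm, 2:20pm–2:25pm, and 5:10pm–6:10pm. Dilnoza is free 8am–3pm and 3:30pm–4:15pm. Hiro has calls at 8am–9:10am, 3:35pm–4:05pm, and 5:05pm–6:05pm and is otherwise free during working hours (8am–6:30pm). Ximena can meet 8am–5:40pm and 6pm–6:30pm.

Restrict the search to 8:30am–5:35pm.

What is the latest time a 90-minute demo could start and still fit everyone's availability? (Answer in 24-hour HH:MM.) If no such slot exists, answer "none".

12:30

Bob free within 08:00–18:30: 08:10–09:30, 09:50–18:00.
Hiro free within 08:00–18:30: 09:10–15:35, 16:05–17:05, 18:05–18:30.
Bob ∩ Alice: 08:10–09:30, 09:50–14:00, 14:20–14:25, 17:10–18:00.
Bob ∩ Alice ∩ Dilnoza: 08:10–09:30, 09:50–14:00, 14:20–14:25.
Bob ∩ Alice ∩ Dilnoza ∩ Hiro: 09:10–09:30, 09:50–14:00, 14:20–14:25.
Bob ∩ Alice ∩ Dilnoza ∩ Hiro ∩ Ximena: 09:10–09:30, 09:50–14:00, 14:20–14:25.
Restricted to 08:30–17:35: 09:10–09:30, 09:50–14:00, 14:20–14:25.
Windows ≥ 90 min: 09:50–14:00.
Latest start in the last window 09:50–14:00 is 14:00 − 90 min = 12:30.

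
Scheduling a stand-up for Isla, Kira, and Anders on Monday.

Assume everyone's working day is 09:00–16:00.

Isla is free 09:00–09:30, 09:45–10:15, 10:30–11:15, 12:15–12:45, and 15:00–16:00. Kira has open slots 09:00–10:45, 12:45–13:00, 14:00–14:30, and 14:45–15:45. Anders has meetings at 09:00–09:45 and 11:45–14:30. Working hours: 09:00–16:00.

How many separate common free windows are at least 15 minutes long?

3

Anders free within 09:00–16:00: 09:45–11:45, 14:30–16:00.
Isla ∩ Kira: 09:00–09:30, 09:45–10:15, 10:30–10:45, 15:00–15:45.
Isla ∩ Kira ∩ Anders: 09:45–10:15, 10:30–10:45, 15:00–15:45.
Windows ≥ 15 min: 09:45–10:15, 10:30–10:45, 15:00–15:45.
That's 3 windows.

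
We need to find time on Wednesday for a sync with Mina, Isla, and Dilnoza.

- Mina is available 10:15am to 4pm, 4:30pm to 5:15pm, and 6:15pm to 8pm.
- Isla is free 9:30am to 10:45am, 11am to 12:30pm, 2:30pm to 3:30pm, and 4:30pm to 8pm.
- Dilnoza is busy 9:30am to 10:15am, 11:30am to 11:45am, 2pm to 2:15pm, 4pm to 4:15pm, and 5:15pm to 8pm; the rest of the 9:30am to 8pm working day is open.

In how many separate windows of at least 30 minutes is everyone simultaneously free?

Dilnoza free within 09:30–20:00: 10:15–11:30, 11:45–14:00, 14:15–16:00, 16:15–17:15.
Mina ∩ Isla: 10:15–10:45, 11:00–12:30, 14:30–15:30, 16:30–17:15, 18:15–20:00.
Mina ∩ Isla ∩ Dilnoza: 10:15–10:45, 11:00–11:30, 11:45–12:30, 14:30–15:30, 16:30–17:15.
Windows ≥ 30 min: 10:15–10:45, 11:00–11:30, 11:45–12:30, 14:30–15:30, 16:30–17:15.
That's 5 windows.

5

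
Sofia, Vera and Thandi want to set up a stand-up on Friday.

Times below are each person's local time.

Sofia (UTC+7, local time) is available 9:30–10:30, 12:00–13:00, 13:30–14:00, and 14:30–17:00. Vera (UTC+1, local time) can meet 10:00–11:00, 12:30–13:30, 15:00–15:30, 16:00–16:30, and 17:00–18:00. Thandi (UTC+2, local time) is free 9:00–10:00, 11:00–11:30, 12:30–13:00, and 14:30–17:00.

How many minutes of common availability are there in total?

30 minutes

Sofia → UTC: 02:30–03:30, 05:00–06:00, 06:30–07:00, 07:30–10:00.
Vera → UTC: 09:00–10:00, 11:30–12:30, 14:00–14:30, 15:00–15:30, 16:00–17:00.
Thandi → UTC: 07:00–08:00, 09:00–09:30, 10:30–11:00, 12:30–15:00.
Sofia ∩ Vera: 09:00–10:00.
Sofia ∩ Vera ∩ Thandi: 09:00–09:30.
Total common minutes: 30.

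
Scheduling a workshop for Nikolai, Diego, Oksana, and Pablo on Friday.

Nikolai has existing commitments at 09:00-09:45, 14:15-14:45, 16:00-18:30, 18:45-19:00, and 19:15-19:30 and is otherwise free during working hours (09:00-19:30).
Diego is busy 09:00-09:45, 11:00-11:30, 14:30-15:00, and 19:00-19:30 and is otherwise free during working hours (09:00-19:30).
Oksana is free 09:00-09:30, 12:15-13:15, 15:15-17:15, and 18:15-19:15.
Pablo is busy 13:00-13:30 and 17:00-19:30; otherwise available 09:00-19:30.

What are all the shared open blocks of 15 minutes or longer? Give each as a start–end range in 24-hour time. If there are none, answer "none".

Nikolai free within 09:00–19:30: 09:45–14:15, 14:45–16:00, 18:30–18:45, 19:00–19:15.
Diego free within 09:00–19:30: 09:45–11:00, 11:30–14:30, 15:00–19:00.
Pablo free within 09:00–19:30: 09:00–13:00, 13:30–17:00.
Nikolai ∩ Diego: 09:45–11:00, 11:30–14:15, 15:00–16:00, 18:30–18:45.
Nikolai ∩ Diego ∩ Oksana: 12:15–13:15, 15:15–16:00, 18:30–18:45.
Nikolai ∩ Diego ∩ Oksana ∩ Pablo: 12:15–13:00, 15:15–16:00.
Windows ≥ 15 min: 12:15–13:00, 15:15–16:00.

12:15–13:00, 15:15–16:00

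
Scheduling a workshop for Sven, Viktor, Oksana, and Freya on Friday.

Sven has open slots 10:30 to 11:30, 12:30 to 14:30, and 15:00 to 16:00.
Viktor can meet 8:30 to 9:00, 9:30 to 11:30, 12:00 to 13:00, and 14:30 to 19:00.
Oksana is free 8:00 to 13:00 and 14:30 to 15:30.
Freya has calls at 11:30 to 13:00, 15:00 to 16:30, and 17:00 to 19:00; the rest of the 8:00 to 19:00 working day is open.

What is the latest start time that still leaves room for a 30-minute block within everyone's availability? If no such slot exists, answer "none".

Freya free within 08:00–19:00: 08:00–11:30, 13:00–15:00, 16:30–17:00.
Sven ∩ Viktor: 10:30–11:30, 12:30–13:00, 15:00–16:00.
Sven ∩ Viktor ∩ Oksana: 10:30–11:30, 12:30–13:00, 15:00–15:30.
Sven ∩ Viktor ∩ Oksana ∩ Freya: 10:30–11:30.
Windows ≥ 30 min: 10:30–11:30.
Latest start in the last window 10:30–11:30 is 11:30 − 30 min = 11:00.

11:00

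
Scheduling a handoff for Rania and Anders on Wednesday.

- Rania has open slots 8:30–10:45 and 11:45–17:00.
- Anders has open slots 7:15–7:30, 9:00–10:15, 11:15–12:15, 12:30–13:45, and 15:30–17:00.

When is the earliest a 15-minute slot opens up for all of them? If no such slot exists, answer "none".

Rania ∩ Anders: 09:00–10:15, 11:45–12:15, 12:30–13:45, 15:30–17:00.
Windows ≥ 15 min: 09:00–10:15, 11:45–12:15, 12:30–13:45, 15:30–17:00.
Earliest such window starts at 09:00.

09:00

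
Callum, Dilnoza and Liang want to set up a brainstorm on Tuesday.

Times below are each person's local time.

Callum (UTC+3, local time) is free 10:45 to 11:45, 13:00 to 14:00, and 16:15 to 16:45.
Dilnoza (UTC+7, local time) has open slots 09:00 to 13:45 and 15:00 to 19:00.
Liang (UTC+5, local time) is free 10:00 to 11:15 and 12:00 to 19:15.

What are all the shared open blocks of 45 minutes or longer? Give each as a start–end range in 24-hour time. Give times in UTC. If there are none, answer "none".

08:00–08:45, 10:00–11:00

Callum → UTC: 07:45–08:45, 10:00–11:00, 13:15–13:45.
Dilnoza → UTC: 02:00–06:45, 08:00–12:00.
Liang → UTC: 05:00–06:15, 07:00–14:15.
Callum ∩ Dilnoza: 08:00–08:45, 10:00–11:00.
Callum ∩ Dilnoza ∩ Liang: 08:00–08:45, 10:00–11:00.
Windows ≥ 45 min: 08:00–08:45, 10:00–11:00.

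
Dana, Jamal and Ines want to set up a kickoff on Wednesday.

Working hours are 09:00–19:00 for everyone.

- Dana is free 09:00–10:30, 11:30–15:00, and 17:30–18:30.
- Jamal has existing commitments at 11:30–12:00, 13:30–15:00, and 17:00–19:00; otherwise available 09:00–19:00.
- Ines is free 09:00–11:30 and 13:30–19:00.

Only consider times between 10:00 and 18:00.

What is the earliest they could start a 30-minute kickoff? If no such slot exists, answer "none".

Jamal free within 09:00–19:00: 09:00–11:30, 12:00–13:30, 15:00–17:00.
Dana ∩ Jamal: 09:00–10:30, 12:00–13:30.
Dana ∩ Jamal ∩ Ines: 09:00–10:30.
Restricted to 10:00–18:00: 10:00–10:30.
Windows ≥ 30 min: 10:00–10:30.
Earliest such window starts at 10:00.

10:00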